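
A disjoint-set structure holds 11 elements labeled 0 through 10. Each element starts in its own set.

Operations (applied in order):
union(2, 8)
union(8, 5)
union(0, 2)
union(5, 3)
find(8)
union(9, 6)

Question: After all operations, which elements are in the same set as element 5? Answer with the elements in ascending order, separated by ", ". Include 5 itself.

Step 1: union(2, 8) -> merged; set of 2 now {2, 8}
Step 2: union(8, 5) -> merged; set of 8 now {2, 5, 8}
Step 3: union(0, 2) -> merged; set of 0 now {0, 2, 5, 8}
Step 4: union(5, 3) -> merged; set of 5 now {0, 2, 3, 5, 8}
Step 5: find(8) -> no change; set of 8 is {0, 2, 3, 5, 8}
Step 6: union(9, 6) -> merged; set of 9 now {6, 9}
Component of 5: {0, 2, 3, 5, 8}

Answer: 0, 2, 3, 5, 8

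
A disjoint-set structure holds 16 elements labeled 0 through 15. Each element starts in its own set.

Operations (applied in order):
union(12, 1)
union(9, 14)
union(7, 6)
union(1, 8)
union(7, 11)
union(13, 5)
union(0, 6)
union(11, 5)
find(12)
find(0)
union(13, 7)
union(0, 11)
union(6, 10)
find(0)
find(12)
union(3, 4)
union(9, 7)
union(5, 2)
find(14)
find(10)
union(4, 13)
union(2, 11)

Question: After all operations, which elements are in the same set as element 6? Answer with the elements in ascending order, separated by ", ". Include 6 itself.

Step 1: union(12, 1) -> merged; set of 12 now {1, 12}
Step 2: union(9, 14) -> merged; set of 9 now {9, 14}
Step 3: union(7, 6) -> merged; set of 7 now {6, 7}
Step 4: union(1, 8) -> merged; set of 1 now {1, 8, 12}
Step 5: union(7, 11) -> merged; set of 7 now {6, 7, 11}
Step 6: union(13, 5) -> merged; set of 13 now {5, 13}
Step 7: union(0, 6) -> merged; set of 0 now {0, 6, 7, 11}
Step 8: union(11, 5) -> merged; set of 11 now {0, 5, 6, 7, 11, 13}
Step 9: find(12) -> no change; set of 12 is {1, 8, 12}
Step 10: find(0) -> no change; set of 0 is {0, 5, 6, 7, 11, 13}
Step 11: union(13, 7) -> already same set; set of 13 now {0, 5, 6, 7, 11, 13}
Step 12: union(0, 11) -> already same set; set of 0 now {0, 5, 6, 7, 11, 13}
Step 13: union(6, 10) -> merged; set of 6 now {0, 5, 6, 7, 10, 11, 13}
Step 14: find(0) -> no change; set of 0 is {0, 5, 6, 7, 10, 11, 13}
Step 15: find(12) -> no change; set of 12 is {1, 8, 12}
Step 16: union(3, 4) -> merged; set of 3 now {3, 4}
Step 17: union(9, 7) -> merged; set of 9 now {0, 5, 6, 7, 9, 10, 11, 13, 14}
Step 18: union(5, 2) -> merged; set of 5 now {0, 2, 5, 6, 7, 9, 10, 11, 13, 14}
Step 19: find(14) -> no change; set of 14 is {0, 2, 5, 6, 7, 9, 10, 11, 13, 14}
Step 20: find(10) -> no change; set of 10 is {0, 2, 5, 6, 7, 9, 10, 11, 13, 14}
Step 21: union(4, 13) -> merged; set of 4 now {0, 2, 3, 4, 5, 6, 7, 9, 10, 11, 13, 14}
Step 22: union(2, 11) -> already same set; set of 2 now {0, 2, 3, 4, 5, 6, 7, 9, 10, 11, 13, 14}
Component of 6: {0, 2, 3, 4, 5, 6, 7, 9, 10, 11, 13, 14}

Answer: 0, 2, 3, 4, 5, 6, 7, 9, 10, 11, 13, 14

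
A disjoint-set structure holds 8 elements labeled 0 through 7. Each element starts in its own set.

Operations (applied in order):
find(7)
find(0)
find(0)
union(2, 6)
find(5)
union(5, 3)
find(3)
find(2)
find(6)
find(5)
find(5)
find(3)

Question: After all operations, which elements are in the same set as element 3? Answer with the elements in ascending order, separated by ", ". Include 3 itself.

Answer: 3, 5

Derivation:
Step 1: find(7) -> no change; set of 7 is {7}
Step 2: find(0) -> no change; set of 0 is {0}
Step 3: find(0) -> no change; set of 0 is {0}
Step 4: union(2, 6) -> merged; set of 2 now {2, 6}
Step 5: find(5) -> no change; set of 5 is {5}
Step 6: union(5, 3) -> merged; set of 5 now {3, 5}
Step 7: find(3) -> no change; set of 3 is {3, 5}
Step 8: find(2) -> no change; set of 2 is {2, 6}
Step 9: find(6) -> no change; set of 6 is {2, 6}
Step 10: find(5) -> no change; set of 5 is {3, 5}
Step 11: find(5) -> no change; set of 5 is {3, 5}
Step 12: find(3) -> no change; set of 3 is {3, 5}
Component of 3: {3, 5}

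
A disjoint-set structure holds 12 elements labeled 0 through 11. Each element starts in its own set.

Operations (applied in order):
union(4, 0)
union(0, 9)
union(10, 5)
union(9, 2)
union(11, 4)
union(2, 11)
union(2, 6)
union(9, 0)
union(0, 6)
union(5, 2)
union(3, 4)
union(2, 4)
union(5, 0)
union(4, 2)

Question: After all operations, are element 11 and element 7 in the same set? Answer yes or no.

Step 1: union(4, 0) -> merged; set of 4 now {0, 4}
Step 2: union(0, 9) -> merged; set of 0 now {0, 4, 9}
Step 3: union(10, 5) -> merged; set of 10 now {5, 10}
Step 4: union(9, 2) -> merged; set of 9 now {0, 2, 4, 9}
Step 5: union(11, 4) -> merged; set of 11 now {0, 2, 4, 9, 11}
Step 6: union(2, 11) -> already same set; set of 2 now {0, 2, 4, 9, 11}
Step 7: union(2, 6) -> merged; set of 2 now {0, 2, 4, 6, 9, 11}
Step 8: union(9, 0) -> already same set; set of 9 now {0, 2, 4, 6, 9, 11}
Step 9: union(0, 6) -> already same set; set of 0 now {0, 2, 4, 6, 9, 11}
Step 10: union(5, 2) -> merged; set of 5 now {0, 2, 4, 5, 6, 9, 10, 11}
Step 11: union(3, 4) -> merged; set of 3 now {0, 2, 3, 4, 5, 6, 9, 10, 11}
Step 12: union(2, 4) -> already same set; set of 2 now {0, 2, 3, 4, 5, 6, 9, 10, 11}
Step 13: union(5, 0) -> already same set; set of 5 now {0, 2, 3, 4, 5, 6, 9, 10, 11}
Step 14: union(4, 2) -> already same set; set of 4 now {0, 2, 3, 4, 5, 6, 9, 10, 11}
Set of 11: {0, 2, 3, 4, 5, 6, 9, 10, 11}; 7 is not a member.

Answer: no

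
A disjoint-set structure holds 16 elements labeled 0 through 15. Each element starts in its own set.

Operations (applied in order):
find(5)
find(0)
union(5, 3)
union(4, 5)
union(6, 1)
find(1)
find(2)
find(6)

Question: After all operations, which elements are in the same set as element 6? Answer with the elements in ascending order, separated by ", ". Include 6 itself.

Answer: 1, 6

Derivation:
Step 1: find(5) -> no change; set of 5 is {5}
Step 2: find(0) -> no change; set of 0 is {0}
Step 3: union(5, 3) -> merged; set of 5 now {3, 5}
Step 4: union(4, 5) -> merged; set of 4 now {3, 4, 5}
Step 5: union(6, 1) -> merged; set of 6 now {1, 6}
Step 6: find(1) -> no change; set of 1 is {1, 6}
Step 7: find(2) -> no change; set of 2 is {2}
Step 8: find(6) -> no change; set of 6 is {1, 6}
Component of 6: {1, 6}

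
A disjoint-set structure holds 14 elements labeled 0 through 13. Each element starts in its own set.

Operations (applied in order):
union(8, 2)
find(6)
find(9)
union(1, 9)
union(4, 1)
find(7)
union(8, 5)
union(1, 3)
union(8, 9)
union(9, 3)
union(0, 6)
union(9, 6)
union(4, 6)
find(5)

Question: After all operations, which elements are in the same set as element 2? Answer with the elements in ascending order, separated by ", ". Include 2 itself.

Step 1: union(8, 2) -> merged; set of 8 now {2, 8}
Step 2: find(6) -> no change; set of 6 is {6}
Step 3: find(9) -> no change; set of 9 is {9}
Step 4: union(1, 9) -> merged; set of 1 now {1, 9}
Step 5: union(4, 1) -> merged; set of 4 now {1, 4, 9}
Step 6: find(7) -> no change; set of 7 is {7}
Step 7: union(8, 5) -> merged; set of 8 now {2, 5, 8}
Step 8: union(1, 3) -> merged; set of 1 now {1, 3, 4, 9}
Step 9: union(8, 9) -> merged; set of 8 now {1, 2, 3, 4, 5, 8, 9}
Step 10: union(9, 3) -> already same set; set of 9 now {1, 2, 3, 4, 5, 8, 9}
Step 11: union(0, 6) -> merged; set of 0 now {0, 6}
Step 12: union(9, 6) -> merged; set of 9 now {0, 1, 2, 3, 4, 5, 6, 8, 9}
Step 13: union(4, 6) -> already same set; set of 4 now {0, 1, 2, 3, 4, 5, 6, 8, 9}
Step 14: find(5) -> no change; set of 5 is {0, 1, 2, 3, 4, 5, 6, 8, 9}
Component of 2: {0, 1, 2, 3, 4, 5, 6, 8, 9}

Answer: 0, 1, 2, 3, 4, 5, 6, 8, 9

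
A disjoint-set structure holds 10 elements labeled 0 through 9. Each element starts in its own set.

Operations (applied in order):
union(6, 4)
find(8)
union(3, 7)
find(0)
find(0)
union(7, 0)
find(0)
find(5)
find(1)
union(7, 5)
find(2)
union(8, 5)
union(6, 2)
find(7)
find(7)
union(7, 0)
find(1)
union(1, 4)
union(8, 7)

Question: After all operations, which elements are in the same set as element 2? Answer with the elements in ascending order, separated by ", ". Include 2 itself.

Answer: 1, 2, 4, 6

Derivation:
Step 1: union(6, 4) -> merged; set of 6 now {4, 6}
Step 2: find(8) -> no change; set of 8 is {8}
Step 3: union(3, 7) -> merged; set of 3 now {3, 7}
Step 4: find(0) -> no change; set of 0 is {0}
Step 5: find(0) -> no change; set of 0 is {0}
Step 6: union(7, 0) -> merged; set of 7 now {0, 3, 7}
Step 7: find(0) -> no change; set of 0 is {0, 3, 7}
Step 8: find(5) -> no change; set of 5 is {5}
Step 9: find(1) -> no change; set of 1 is {1}
Step 10: union(7, 5) -> merged; set of 7 now {0, 3, 5, 7}
Step 11: find(2) -> no change; set of 2 is {2}
Step 12: union(8, 5) -> merged; set of 8 now {0, 3, 5, 7, 8}
Step 13: union(6, 2) -> merged; set of 6 now {2, 4, 6}
Step 14: find(7) -> no change; set of 7 is {0, 3, 5, 7, 8}
Step 15: find(7) -> no change; set of 7 is {0, 3, 5, 7, 8}
Step 16: union(7, 0) -> already same set; set of 7 now {0, 3, 5, 7, 8}
Step 17: find(1) -> no change; set of 1 is {1}
Step 18: union(1, 4) -> merged; set of 1 now {1, 2, 4, 6}
Step 19: union(8, 7) -> already same set; set of 8 now {0, 3, 5, 7, 8}
Component of 2: {1, 2, 4, 6}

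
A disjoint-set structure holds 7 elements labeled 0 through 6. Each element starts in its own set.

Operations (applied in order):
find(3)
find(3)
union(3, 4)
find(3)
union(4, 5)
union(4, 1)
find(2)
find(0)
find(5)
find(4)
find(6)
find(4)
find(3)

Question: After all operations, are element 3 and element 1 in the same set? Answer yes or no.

Answer: yes

Derivation:
Step 1: find(3) -> no change; set of 3 is {3}
Step 2: find(3) -> no change; set of 3 is {3}
Step 3: union(3, 4) -> merged; set of 3 now {3, 4}
Step 4: find(3) -> no change; set of 3 is {3, 4}
Step 5: union(4, 5) -> merged; set of 4 now {3, 4, 5}
Step 6: union(4, 1) -> merged; set of 4 now {1, 3, 4, 5}
Step 7: find(2) -> no change; set of 2 is {2}
Step 8: find(0) -> no change; set of 0 is {0}
Step 9: find(5) -> no change; set of 5 is {1, 3, 4, 5}
Step 10: find(4) -> no change; set of 4 is {1, 3, 4, 5}
Step 11: find(6) -> no change; set of 6 is {6}
Step 12: find(4) -> no change; set of 4 is {1, 3, 4, 5}
Step 13: find(3) -> no change; set of 3 is {1, 3, 4, 5}
Set of 3: {1, 3, 4, 5}; 1 is a member.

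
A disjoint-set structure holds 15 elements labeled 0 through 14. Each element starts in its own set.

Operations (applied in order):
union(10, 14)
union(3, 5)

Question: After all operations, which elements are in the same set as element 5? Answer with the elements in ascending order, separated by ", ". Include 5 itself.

Answer: 3, 5

Derivation:
Step 1: union(10, 14) -> merged; set of 10 now {10, 14}
Step 2: union(3, 5) -> merged; set of 3 now {3, 5}
Component of 5: {3, 5}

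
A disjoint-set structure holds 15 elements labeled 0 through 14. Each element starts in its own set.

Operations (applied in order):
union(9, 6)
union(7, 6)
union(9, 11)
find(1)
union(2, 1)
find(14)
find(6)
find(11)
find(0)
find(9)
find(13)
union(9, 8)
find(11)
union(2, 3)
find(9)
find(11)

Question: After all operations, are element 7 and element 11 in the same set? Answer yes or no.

Answer: yes

Derivation:
Step 1: union(9, 6) -> merged; set of 9 now {6, 9}
Step 2: union(7, 6) -> merged; set of 7 now {6, 7, 9}
Step 3: union(9, 11) -> merged; set of 9 now {6, 7, 9, 11}
Step 4: find(1) -> no change; set of 1 is {1}
Step 5: union(2, 1) -> merged; set of 2 now {1, 2}
Step 6: find(14) -> no change; set of 14 is {14}
Step 7: find(6) -> no change; set of 6 is {6, 7, 9, 11}
Step 8: find(11) -> no change; set of 11 is {6, 7, 9, 11}
Step 9: find(0) -> no change; set of 0 is {0}
Step 10: find(9) -> no change; set of 9 is {6, 7, 9, 11}
Step 11: find(13) -> no change; set of 13 is {13}
Step 12: union(9, 8) -> merged; set of 9 now {6, 7, 8, 9, 11}
Step 13: find(11) -> no change; set of 11 is {6, 7, 8, 9, 11}
Step 14: union(2, 3) -> merged; set of 2 now {1, 2, 3}
Step 15: find(9) -> no change; set of 9 is {6, 7, 8, 9, 11}
Step 16: find(11) -> no change; set of 11 is {6, 7, 8, 9, 11}
Set of 7: {6, 7, 8, 9, 11}; 11 is a member.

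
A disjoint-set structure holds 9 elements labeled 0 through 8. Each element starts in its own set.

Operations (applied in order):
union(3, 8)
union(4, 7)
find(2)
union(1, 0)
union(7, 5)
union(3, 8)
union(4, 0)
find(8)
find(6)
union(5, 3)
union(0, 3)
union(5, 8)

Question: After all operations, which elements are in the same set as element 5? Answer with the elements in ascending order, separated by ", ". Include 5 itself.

Step 1: union(3, 8) -> merged; set of 3 now {3, 8}
Step 2: union(4, 7) -> merged; set of 4 now {4, 7}
Step 3: find(2) -> no change; set of 2 is {2}
Step 4: union(1, 0) -> merged; set of 1 now {0, 1}
Step 5: union(7, 5) -> merged; set of 7 now {4, 5, 7}
Step 6: union(3, 8) -> already same set; set of 3 now {3, 8}
Step 7: union(4, 0) -> merged; set of 4 now {0, 1, 4, 5, 7}
Step 8: find(8) -> no change; set of 8 is {3, 8}
Step 9: find(6) -> no change; set of 6 is {6}
Step 10: union(5, 3) -> merged; set of 5 now {0, 1, 3, 4, 5, 7, 8}
Step 11: union(0, 3) -> already same set; set of 0 now {0, 1, 3, 4, 5, 7, 8}
Step 12: union(5, 8) -> already same set; set of 5 now {0, 1, 3, 4, 5, 7, 8}
Component of 5: {0, 1, 3, 4, 5, 7, 8}

Answer: 0, 1, 3, 4, 5, 7, 8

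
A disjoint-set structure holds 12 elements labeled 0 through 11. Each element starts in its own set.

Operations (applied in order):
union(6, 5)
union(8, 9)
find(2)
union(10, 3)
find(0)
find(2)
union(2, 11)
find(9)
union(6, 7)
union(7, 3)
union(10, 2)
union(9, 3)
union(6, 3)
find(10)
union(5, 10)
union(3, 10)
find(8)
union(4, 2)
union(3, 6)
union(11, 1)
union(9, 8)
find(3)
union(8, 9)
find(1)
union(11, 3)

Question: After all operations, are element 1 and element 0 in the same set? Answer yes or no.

Answer: no

Derivation:
Step 1: union(6, 5) -> merged; set of 6 now {5, 6}
Step 2: union(8, 9) -> merged; set of 8 now {8, 9}
Step 3: find(2) -> no change; set of 2 is {2}
Step 4: union(10, 3) -> merged; set of 10 now {3, 10}
Step 5: find(0) -> no change; set of 0 is {0}
Step 6: find(2) -> no change; set of 2 is {2}
Step 7: union(2, 11) -> merged; set of 2 now {2, 11}
Step 8: find(9) -> no change; set of 9 is {8, 9}
Step 9: union(6, 7) -> merged; set of 6 now {5, 6, 7}
Step 10: union(7, 3) -> merged; set of 7 now {3, 5, 6, 7, 10}
Step 11: union(10, 2) -> merged; set of 10 now {2, 3, 5, 6, 7, 10, 11}
Step 12: union(9, 3) -> merged; set of 9 now {2, 3, 5, 6, 7, 8, 9, 10, 11}
Step 13: union(6, 3) -> already same set; set of 6 now {2, 3, 5, 6, 7, 8, 9, 10, 11}
Step 14: find(10) -> no change; set of 10 is {2, 3, 5, 6, 7, 8, 9, 10, 11}
Step 15: union(5, 10) -> already same set; set of 5 now {2, 3, 5, 6, 7, 8, 9, 10, 11}
Step 16: union(3, 10) -> already same set; set of 3 now {2, 3, 5, 6, 7, 8, 9, 10, 11}
Step 17: find(8) -> no change; set of 8 is {2, 3, 5, 6, 7, 8, 9, 10, 11}
Step 18: union(4, 2) -> merged; set of 4 now {2, 3, 4, 5, 6, 7, 8, 9, 10, 11}
Step 19: union(3, 6) -> already same set; set of 3 now {2, 3, 4, 5, 6, 7, 8, 9, 10, 11}
Step 20: union(11, 1) -> merged; set of 11 now {1, 2, 3, 4, 5, 6, 7, 8, 9, 10, 11}
Step 21: union(9, 8) -> already same set; set of 9 now {1, 2, 3, 4, 5, 6, 7, 8, 9, 10, 11}
Step 22: find(3) -> no change; set of 3 is {1, 2, 3, 4, 5, 6, 7, 8, 9, 10, 11}
Step 23: union(8, 9) -> already same set; set of 8 now {1, 2, 3, 4, 5, 6, 7, 8, 9, 10, 11}
Step 24: find(1) -> no change; set of 1 is {1, 2, 3, 4, 5, 6, 7, 8, 9, 10, 11}
Step 25: union(11, 3) -> already same set; set of 11 now {1, 2, 3, 4, 5, 6, 7, 8, 9, 10, 11}
Set of 1: {1, 2, 3, 4, 5, 6, 7, 8, 9, 10, 11}; 0 is not a member.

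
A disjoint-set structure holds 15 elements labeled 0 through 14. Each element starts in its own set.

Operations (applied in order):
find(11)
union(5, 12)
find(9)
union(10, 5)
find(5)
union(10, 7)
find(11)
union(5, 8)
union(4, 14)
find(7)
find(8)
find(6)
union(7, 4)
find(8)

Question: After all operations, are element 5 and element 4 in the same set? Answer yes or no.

Step 1: find(11) -> no change; set of 11 is {11}
Step 2: union(5, 12) -> merged; set of 5 now {5, 12}
Step 3: find(9) -> no change; set of 9 is {9}
Step 4: union(10, 5) -> merged; set of 10 now {5, 10, 12}
Step 5: find(5) -> no change; set of 5 is {5, 10, 12}
Step 6: union(10, 7) -> merged; set of 10 now {5, 7, 10, 12}
Step 7: find(11) -> no change; set of 11 is {11}
Step 8: union(5, 8) -> merged; set of 5 now {5, 7, 8, 10, 12}
Step 9: union(4, 14) -> merged; set of 4 now {4, 14}
Step 10: find(7) -> no change; set of 7 is {5, 7, 8, 10, 12}
Step 11: find(8) -> no change; set of 8 is {5, 7, 8, 10, 12}
Step 12: find(6) -> no change; set of 6 is {6}
Step 13: union(7, 4) -> merged; set of 7 now {4, 5, 7, 8, 10, 12, 14}
Step 14: find(8) -> no change; set of 8 is {4, 5, 7, 8, 10, 12, 14}
Set of 5: {4, 5, 7, 8, 10, 12, 14}; 4 is a member.

Answer: yes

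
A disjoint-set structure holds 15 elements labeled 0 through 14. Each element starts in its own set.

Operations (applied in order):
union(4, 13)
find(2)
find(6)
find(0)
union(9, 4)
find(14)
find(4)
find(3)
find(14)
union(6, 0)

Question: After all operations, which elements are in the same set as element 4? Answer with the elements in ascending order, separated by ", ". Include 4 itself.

Step 1: union(4, 13) -> merged; set of 4 now {4, 13}
Step 2: find(2) -> no change; set of 2 is {2}
Step 3: find(6) -> no change; set of 6 is {6}
Step 4: find(0) -> no change; set of 0 is {0}
Step 5: union(9, 4) -> merged; set of 9 now {4, 9, 13}
Step 6: find(14) -> no change; set of 14 is {14}
Step 7: find(4) -> no change; set of 4 is {4, 9, 13}
Step 8: find(3) -> no change; set of 3 is {3}
Step 9: find(14) -> no change; set of 14 is {14}
Step 10: union(6, 0) -> merged; set of 6 now {0, 6}
Component of 4: {4, 9, 13}

Answer: 4, 9, 13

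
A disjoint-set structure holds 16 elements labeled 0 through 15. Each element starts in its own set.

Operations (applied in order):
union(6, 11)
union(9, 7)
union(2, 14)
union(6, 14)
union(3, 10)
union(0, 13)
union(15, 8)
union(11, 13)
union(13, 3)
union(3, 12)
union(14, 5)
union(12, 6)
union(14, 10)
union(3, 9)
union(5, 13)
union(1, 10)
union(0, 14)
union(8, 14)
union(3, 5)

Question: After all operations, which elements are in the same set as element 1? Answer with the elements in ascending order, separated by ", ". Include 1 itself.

Step 1: union(6, 11) -> merged; set of 6 now {6, 11}
Step 2: union(9, 7) -> merged; set of 9 now {7, 9}
Step 3: union(2, 14) -> merged; set of 2 now {2, 14}
Step 4: union(6, 14) -> merged; set of 6 now {2, 6, 11, 14}
Step 5: union(3, 10) -> merged; set of 3 now {3, 10}
Step 6: union(0, 13) -> merged; set of 0 now {0, 13}
Step 7: union(15, 8) -> merged; set of 15 now {8, 15}
Step 8: union(11, 13) -> merged; set of 11 now {0, 2, 6, 11, 13, 14}
Step 9: union(13, 3) -> merged; set of 13 now {0, 2, 3, 6, 10, 11, 13, 14}
Step 10: union(3, 12) -> merged; set of 3 now {0, 2, 3, 6, 10, 11, 12, 13, 14}
Step 11: union(14, 5) -> merged; set of 14 now {0, 2, 3, 5, 6, 10, 11, 12, 13, 14}
Step 12: union(12, 6) -> already same set; set of 12 now {0, 2, 3, 5, 6, 10, 11, 12, 13, 14}
Step 13: union(14, 10) -> already same set; set of 14 now {0, 2, 3, 5, 6, 10, 11, 12, 13, 14}
Step 14: union(3, 9) -> merged; set of 3 now {0, 2, 3, 5, 6, 7, 9, 10, 11, 12, 13, 14}
Step 15: union(5, 13) -> already same set; set of 5 now {0, 2, 3, 5, 6, 7, 9, 10, 11, 12, 13, 14}
Step 16: union(1, 10) -> merged; set of 1 now {0, 1, 2, 3, 5, 6, 7, 9, 10, 11, 12, 13, 14}
Step 17: union(0, 14) -> already same set; set of 0 now {0, 1, 2, 3, 5, 6, 7, 9, 10, 11, 12, 13, 14}
Step 18: union(8, 14) -> merged; set of 8 now {0, 1, 2, 3, 5, 6, 7, 8, 9, 10, 11, 12, 13, 14, 15}
Step 19: union(3, 5) -> already same set; set of 3 now {0, 1, 2, 3, 5, 6, 7, 8, 9, 10, 11, 12, 13, 14, 15}
Component of 1: {0, 1, 2, 3, 5, 6, 7, 8, 9, 10, 11, 12, 13, 14, 15}

Answer: 0, 1, 2, 3, 5, 6, 7, 8, 9, 10, 11, 12, 13, 14, 15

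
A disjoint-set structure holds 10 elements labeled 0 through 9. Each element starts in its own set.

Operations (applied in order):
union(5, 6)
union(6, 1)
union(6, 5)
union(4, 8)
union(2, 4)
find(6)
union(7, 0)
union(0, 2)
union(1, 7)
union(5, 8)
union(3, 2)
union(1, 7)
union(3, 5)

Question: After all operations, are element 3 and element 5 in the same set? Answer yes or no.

Answer: yes

Derivation:
Step 1: union(5, 6) -> merged; set of 5 now {5, 6}
Step 2: union(6, 1) -> merged; set of 6 now {1, 5, 6}
Step 3: union(6, 5) -> already same set; set of 6 now {1, 5, 6}
Step 4: union(4, 8) -> merged; set of 4 now {4, 8}
Step 5: union(2, 4) -> merged; set of 2 now {2, 4, 8}
Step 6: find(6) -> no change; set of 6 is {1, 5, 6}
Step 7: union(7, 0) -> merged; set of 7 now {0, 7}
Step 8: union(0, 2) -> merged; set of 0 now {0, 2, 4, 7, 8}
Step 9: union(1, 7) -> merged; set of 1 now {0, 1, 2, 4, 5, 6, 7, 8}
Step 10: union(5, 8) -> already same set; set of 5 now {0, 1, 2, 4, 5, 6, 7, 8}
Step 11: union(3, 2) -> merged; set of 3 now {0, 1, 2, 3, 4, 5, 6, 7, 8}
Step 12: union(1, 7) -> already same set; set of 1 now {0, 1, 2, 3, 4, 5, 6, 7, 8}
Step 13: union(3, 5) -> already same set; set of 3 now {0, 1, 2, 3, 4, 5, 6, 7, 8}
Set of 3: {0, 1, 2, 3, 4, 5, 6, 7, 8}; 5 is a member.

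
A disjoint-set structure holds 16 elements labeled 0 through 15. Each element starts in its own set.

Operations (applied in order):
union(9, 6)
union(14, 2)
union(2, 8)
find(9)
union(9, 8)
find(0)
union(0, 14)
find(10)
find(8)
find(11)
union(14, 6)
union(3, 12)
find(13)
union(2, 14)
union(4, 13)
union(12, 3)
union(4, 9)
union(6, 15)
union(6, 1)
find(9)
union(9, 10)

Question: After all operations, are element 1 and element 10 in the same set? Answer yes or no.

Answer: yes

Derivation:
Step 1: union(9, 6) -> merged; set of 9 now {6, 9}
Step 2: union(14, 2) -> merged; set of 14 now {2, 14}
Step 3: union(2, 8) -> merged; set of 2 now {2, 8, 14}
Step 4: find(9) -> no change; set of 9 is {6, 9}
Step 5: union(9, 8) -> merged; set of 9 now {2, 6, 8, 9, 14}
Step 6: find(0) -> no change; set of 0 is {0}
Step 7: union(0, 14) -> merged; set of 0 now {0, 2, 6, 8, 9, 14}
Step 8: find(10) -> no change; set of 10 is {10}
Step 9: find(8) -> no change; set of 8 is {0, 2, 6, 8, 9, 14}
Step 10: find(11) -> no change; set of 11 is {11}
Step 11: union(14, 6) -> already same set; set of 14 now {0, 2, 6, 8, 9, 14}
Step 12: union(3, 12) -> merged; set of 3 now {3, 12}
Step 13: find(13) -> no change; set of 13 is {13}
Step 14: union(2, 14) -> already same set; set of 2 now {0, 2, 6, 8, 9, 14}
Step 15: union(4, 13) -> merged; set of 4 now {4, 13}
Step 16: union(12, 3) -> already same set; set of 12 now {3, 12}
Step 17: union(4, 9) -> merged; set of 4 now {0, 2, 4, 6, 8, 9, 13, 14}
Step 18: union(6, 15) -> merged; set of 6 now {0, 2, 4, 6, 8, 9, 13, 14, 15}
Step 19: union(6, 1) -> merged; set of 6 now {0, 1, 2, 4, 6, 8, 9, 13, 14, 15}
Step 20: find(9) -> no change; set of 9 is {0, 1, 2, 4, 6, 8, 9, 13, 14, 15}
Step 21: union(9, 10) -> merged; set of 9 now {0, 1, 2, 4, 6, 8, 9, 10, 13, 14, 15}
Set of 1: {0, 1, 2, 4, 6, 8, 9, 10, 13, 14, 15}; 10 is a member.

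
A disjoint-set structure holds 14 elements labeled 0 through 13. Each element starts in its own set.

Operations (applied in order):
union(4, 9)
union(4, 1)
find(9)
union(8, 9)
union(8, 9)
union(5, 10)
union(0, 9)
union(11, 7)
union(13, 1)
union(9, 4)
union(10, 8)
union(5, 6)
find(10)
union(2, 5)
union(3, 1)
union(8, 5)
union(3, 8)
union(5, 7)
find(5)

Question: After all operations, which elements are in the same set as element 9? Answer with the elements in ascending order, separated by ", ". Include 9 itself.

Answer: 0, 1, 2, 3, 4, 5, 6, 7, 8, 9, 10, 11, 13

Derivation:
Step 1: union(4, 9) -> merged; set of 4 now {4, 9}
Step 2: union(4, 1) -> merged; set of 4 now {1, 4, 9}
Step 3: find(9) -> no change; set of 9 is {1, 4, 9}
Step 4: union(8, 9) -> merged; set of 8 now {1, 4, 8, 9}
Step 5: union(8, 9) -> already same set; set of 8 now {1, 4, 8, 9}
Step 6: union(5, 10) -> merged; set of 5 now {5, 10}
Step 7: union(0, 9) -> merged; set of 0 now {0, 1, 4, 8, 9}
Step 8: union(11, 7) -> merged; set of 11 now {7, 11}
Step 9: union(13, 1) -> merged; set of 13 now {0, 1, 4, 8, 9, 13}
Step 10: union(9, 4) -> already same set; set of 9 now {0, 1, 4, 8, 9, 13}
Step 11: union(10, 8) -> merged; set of 10 now {0, 1, 4, 5, 8, 9, 10, 13}
Step 12: union(5, 6) -> merged; set of 5 now {0, 1, 4, 5, 6, 8, 9, 10, 13}
Step 13: find(10) -> no change; set of 10 is {0, 1, 4, 5, 6, 8, 9, 10, 13}
Step 14: union(2, 5) -> merged; set of 2 now {0, 1, 2, 4, 5, 6, 8, 9, 10, 13}
Step 15: union(3, 1) -> merged; set of 3 now {0, 1, 2, 3, 4, 5, 6, 8, 9, 10, 13}
Step 16: union(8, 5) -> already same set; set of 8 now {0, 1, 2, 3, 4, 5, 6, 8, 9, 10, 13}
Step 17: union(3, 8) -> already same set; set of 3 now {0, 1, 2, 3, 4, 5, 6, 8, 9, 10, 13}
Step 18: union(5, 7) -> merged; set of 5 now {0, 1, 2, 3, 4, 5, 6, 7, 8, 9, 10, 11, 13}
Step 19: find(5) -> no change; set of 5 is {0, 1, 2, 3, 4, 5, 6, 7, 8, 9, 10, 11, 13}
Component of 9: {0, 1, 2, 3, 4, 5, 6, 7, 8, 9, 10, 11, 13}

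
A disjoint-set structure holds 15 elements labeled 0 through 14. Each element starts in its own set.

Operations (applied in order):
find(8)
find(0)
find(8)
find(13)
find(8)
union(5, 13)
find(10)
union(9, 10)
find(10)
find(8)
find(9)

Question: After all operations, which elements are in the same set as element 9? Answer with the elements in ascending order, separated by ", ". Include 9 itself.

Answer: 9, 10

Derivation:
Step 1: find(8) -> no change; set of 8 is {8}
Step 2: find(0) -> no change; set of 0 is {0}
Step 3: find(8) -> no change; set of 8 is {8}
Step 4: find(13) -> no change; set of 13 is {13}
Step 5: find(8) -> no change; set of 8 is {8}
Step 6: union(5, 13) -> merged; set of 5 now {5, 13}
Step 7: find(10) -> no change; set of 10 is {10}
Step 8: union(9, 10) -> merged; set of 9 now {9, 10}
Step 9: find(10) -> no change; set of 10 is {9, 10}
Step 10: find(8) -> no change; set of 8 is {8}
Step 11: find(9) -> no change; set of 9 is {9, 10}
Component of 9: {9, 10}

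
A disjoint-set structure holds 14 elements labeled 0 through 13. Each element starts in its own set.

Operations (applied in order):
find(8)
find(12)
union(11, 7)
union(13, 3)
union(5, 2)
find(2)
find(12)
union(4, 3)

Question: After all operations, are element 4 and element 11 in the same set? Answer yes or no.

Answer: no

Derivation:
Step 1: find(8) -> no change; set of 8 is {8}
Step 2: find(12) -> no change; set of 12 is {12}
Step 3: union(11, 7) -> merged; set of 11 now {7, 11}
Step 4: union(13, 3) -> merged; set of 13 now {3, 13}
Step 5: union(5, 2) -> merged; set of 5 now {2, 5}
Step 6: find(2) -> no change; set of 2 is {2, 5}
Step 7: find(12) -> no change; set of 12 is {12}
Step 8: union(4, 3) -> merged; set of 4 now {3, 4, 13}
Set of 4: {3, 4, 13}; 11 is not a member.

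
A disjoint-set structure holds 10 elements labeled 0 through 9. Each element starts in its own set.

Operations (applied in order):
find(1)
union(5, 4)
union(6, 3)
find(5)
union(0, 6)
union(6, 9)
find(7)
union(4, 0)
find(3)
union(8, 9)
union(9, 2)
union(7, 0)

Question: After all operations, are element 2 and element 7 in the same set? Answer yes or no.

Answer: yes

Derivation:
Step 1: find(1) -> no change; set of 1 is {1}
Step 2: union(5, 4) -> merged; set of 5 now {4, 5}
Step 3: union(6, 3) -> merged; set of 6 now {3, 6}
Step 4: find(5) -> no change; set of 5 is {4, 5}
Step 5: union(0, 6) -> merged; set of 0 now {0, 3, 6}
Step 6: union(6, 9) -> merged; set of 6 now {0, 3, 6, 9}
Step 7: find(7) -> no change; set of 7 is {7}
Step 8: union(4, 0) -> merged; set of 4 now {0, 3, 4, 5, 6, 9}
Step 9: find(3) -> no change; set of 3 is {0, 3, 4, 5, 6, 9}
Step 10: union(8, 9) -> merged; set of 8 now {0, 3, 4, 5, 6, 8, 9}
Step 11: union(9, 2) -> merged; set of 9 now {0, 2, 3, 4, 5, 6, 8, 9}
Step 12: union(7, 0) -> merged; set of 7 now {0, 2, 3, 4, 5, 6, 7, 8, 9}
Set of 2: {0, 2, 3, 4, 5, 6, 7, 8, 9}; 7 is a member.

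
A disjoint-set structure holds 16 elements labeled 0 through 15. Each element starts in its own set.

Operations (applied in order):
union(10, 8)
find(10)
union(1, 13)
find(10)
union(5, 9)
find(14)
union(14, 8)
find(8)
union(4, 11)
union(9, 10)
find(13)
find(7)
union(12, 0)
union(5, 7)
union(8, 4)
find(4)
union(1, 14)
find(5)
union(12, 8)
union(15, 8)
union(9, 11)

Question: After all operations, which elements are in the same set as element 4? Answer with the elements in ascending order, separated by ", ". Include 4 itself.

Step 1: union(10, 8) -> merged; set of 10 now {8, 10}
Step 2: find(10) -> no change; set of 10 is {8, 10}
Step 3: union(1, 13) -> merged; set of 1 now {1, 13}
Step 4: find(10) -> no change; set of 10 is {8, 10}
Step 5: union(5, 9) -> merged; set of 5 now {5, 9}
Step 6: find(14) -> no change; set of 14 is {14}
Step 7: union(14, 8) -> merged; set of 14 now {8, 10, 14}
Step 8: find(8) -> no change; set of 8 is {8, 10, 14}
Step 9: union(4, 11) -> merged; set of 4 now {4, 11}
Step 10: union(9, 10) -> merged; set of 9 now {5, 8, 9, 10, 14}
Step 11: find(13) -> no change; set of 13 is {1, 13}
Step 12: find(7) -> no change; set of 7 is {7}
Step 13: union(12, 0) -> merged; set of 12 now {0, 12}
Step 14: union(5, 7) -> merged; set of 5 now {5, 7, 8, 9, 10, 14}
Step 15: union(8, 4) -> merged; set of 8 now {4, 5, 7, 8, 9, 10, 11, 14}
Step 16: find(4) -> no change; set of 4 is {4, 5, 7, 8, 9, 10, 11, 14}
Step 17: union(1, 14) -> merged; set of 1 now {1, 4, 5, 7, 8, 9, 10, 11, 13, 14}
Step 18: find(5) -> no change; set of 5 is {1, 4, 5, 7, 8, 9, 10, 11, 13, 14}
Step 19: union(12, 8) -> merged; set of 12 now {0, 1, 4, 5, 7, 8, 9, 10, 11, 12, 13, 14}
Step 20: union(15, 8) -> merged; set of 15 now {0, 1, 4, 5, 7, 8, 9, 10, 11, 12, 13, 14, 15}
Step 21: union(9, 11) -> already same set; set of 9 now {0, 1, 4, 5, 7, 8, 9, 10, 11, 12, 13, 14, 15}
Component of 4: {0, 1, 4, 5, 7, 8, 9, 10, 11, 12, 13, 14, 15}

Answer: 0, 1, 4, 5, 7, 8, 9, 10, 11, 12, 13, 14, 15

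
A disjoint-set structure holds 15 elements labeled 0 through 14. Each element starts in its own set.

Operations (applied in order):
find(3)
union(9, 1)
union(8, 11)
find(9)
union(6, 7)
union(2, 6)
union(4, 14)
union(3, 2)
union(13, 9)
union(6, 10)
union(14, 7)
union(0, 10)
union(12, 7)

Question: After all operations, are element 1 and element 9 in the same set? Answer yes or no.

Step 1: find(3) -> no change; set of 3 is {3}
Step 2: union(9, 1) -> merged; set of 9 now {1, 9}
Step 3: union(8, 11) -> merged; set of 8 now {8, 11}
Step 4: find(9) -> no change; set of 9 is {1, 9}
Step 5: union(6, 7) -> merged; set of 6 now {6, 7}
Step 6: union(2, 6) -> merged; set of 2 now {2, 6, 7}
Step 7: union(4, 14) -> merged; set of 4 now {4, 14}
Step 8: union(3, 2) -> merged; set of 3 now {2, 3, 6, 7}
Step 9: union(13, 9) -> merged; set of 13 now {1, 9, 13}
Step 10: union(6, 10) -> merged; set of 6 now {2, 3, 6, 7, 10}
Step 11: union(14, 7) -> merged; set of 14 now {2, 3, 4, 6, 7, 10, 14}
Step 12: union(0, 10) -> merged; set of 0 now {0, 2, 3, 4, 6, 7, 10, 14}
Step 13: union(12, 7) -> merged; set of 12 now {0, 2, 3, 4, 6, 7, 10, 12, 14}
Set of 1: {1, 9, 13}; 9 is a member.

Answer: yes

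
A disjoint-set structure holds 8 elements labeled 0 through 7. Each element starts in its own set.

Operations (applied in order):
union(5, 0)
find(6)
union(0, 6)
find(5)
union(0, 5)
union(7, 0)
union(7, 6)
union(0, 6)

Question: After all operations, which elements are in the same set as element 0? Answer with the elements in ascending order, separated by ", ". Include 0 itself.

Answer: 0, 5, 6, 7

Derivation:
Step 1: union(5, 0) -> merged; set of 5 now {0, 5}
Step 2: find(6) -> no change; set of 6 is {6}
Step 3: union(0, 6) -> merged; set of 0 now {0, 5, 6}
Step 4: find(5) -> no change; set of 5 is {0, 5, 6}
Step 5: union(0, 5) -> already same set; set of 0 now {0, 5, 6}
Step 6: union(7, 0) -> merged; set of 7 now {0, 5, 6, 7}
Step 7: union(7, 6) -> already same set; set of 7 now {0, 5, 6, 7}
Step 8: union(0, 6) -> already same set; set of 0 now {0, 5, 6, 7}
Component of 0: {0, 5, 6, 7}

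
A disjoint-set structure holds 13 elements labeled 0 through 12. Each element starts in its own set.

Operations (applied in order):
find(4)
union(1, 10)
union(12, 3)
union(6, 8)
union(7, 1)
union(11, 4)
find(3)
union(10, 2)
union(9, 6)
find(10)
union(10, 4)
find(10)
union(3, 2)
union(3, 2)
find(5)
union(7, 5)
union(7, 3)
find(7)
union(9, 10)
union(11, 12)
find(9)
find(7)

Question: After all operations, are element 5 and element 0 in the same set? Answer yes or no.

Answer: no

Derivation:
Step 1: find(4) -> no change; set of 4 is {4}
Step 2: union(1, 10) -> merged; set of 1 now {1, 10}
Step 3: union(12, 3) -> merged; set of 12 now {3, 12}
Step 4: union(6, 8) -> merged; set of 6 now {6, 8}
Step 5: union(7, 1) -> merged; set of 7 now {1, 7, 10}
Step 6: union(11, 4) -> merged; set of 11 now {4, 11}
Step 7: find(3) -> no change; set of 3 is {3, 12}
Step 8: union(10, 2) -> merged; set of 10 now {1, 2, 7, 10}
Step 9: union(9, 6) -> merged; set of 9 now {6, 8, 9}
Step 10: find(10) -> no change; set of 10 is {1, 2, 7, 10}
Step 11: union(10, 4) -> merged; set of 10 now {1, 2, 4, 7, 10, 11}
Step 12: find(10) -> no change; set of 10 is {1, 2, 4, 7, 10, 11}
Step 13: union(3, 2) -> merged; set of 3 now {1, 2, 3, 4, 7, 10, 11, 12}
Step 14: union(3, 2) -> already same set; set of 3 now {1, 2, 3, 4, 7, 10, 11, 12}
Step 15: find(5) -> no change; set of 5 is {5}
Step 16: union(7, 5) -> merged; set of 7 now {1, 2, 3, 4, 5, 7, 10, 11, 12}
Step 17: union(7, 3) -> already same set; set of 7 now {1, 2, 3, 4, 5, 7, 10, 11, 12}
Step 18: find(7) -> no change; set of 7 is {1, 2, 3, 4, 5, 7, 10, 11, 12}
Step 19: union(9, 10) -> merged; set of 9 now {1, 2, 3, 4, 5, 6, 7, 8, 9, 10, 11, 12}
Step 20: union(11, 12) -> already same set; set of 11 now {1, 2, 3, 4, 5, 6, 7, 8, 9, 10, 11, 12}
Step 21: find(9) -> no change; set of 9 is {1, 2, 3, 4, 5, 6, 7, 8, 9, 10, 11, 12}
Step 22: find(7) -> no change; set of 7 is {1, 2, 3, 4, 5, 6, 7, 8, 9, 10, 11, 12}
Set of 5: {1, 2, 3, 4, 5, 6, 7, 8, 9, 10, 11, 12}; 0 is not a member.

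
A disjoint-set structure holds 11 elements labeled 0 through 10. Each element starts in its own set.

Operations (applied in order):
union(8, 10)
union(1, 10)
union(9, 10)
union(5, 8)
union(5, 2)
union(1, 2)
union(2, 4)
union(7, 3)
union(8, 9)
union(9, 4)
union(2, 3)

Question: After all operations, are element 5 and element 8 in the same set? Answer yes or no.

Answer: yes

Derivation:
Step 1: union(8, 10) -> merged; set of 8 now {8, 10}
Step 2: union(1, 10) -> merged; set of 1 now {1, 8, 10}
Step 3: union(9, 10) -> merged; set of 9 now {1, 8, 9, 10}
Step 4: union(5, 8) -> merged; set of 5 now {1, 5, 8, 9, 10}
Step 5: union(5, 2) -> merged; set of 5 now {1, 2, 5, 8, 9, 10}
Step 6: union(1, 2) -> already same set; set of 1 now {1, 2, 5, 8, 9, 10}
Step 7: union(2, 4) -> merged; set of 2 now {1, 2, 4, 5, 8, 9, 10}
Step 8: union(7, 3) -> merged; set of 7 now {3, 7}
Step 9: union(8, 9) -> already same set; set of 8 now {1, 2, 4, 5, 8, 9, 10}
Step 10: union(9, 4) -> already same set; set of 9 now {1, 2, 4, 5, 8, 9, 10}
Step 11: union(2, 3) -> merged; set of 2 now {1, 2, 3, 4, 5, 7, 8, 9, 10}
Set of 5: {1, 2, 3, 4, 5, 7, 8, 9, 10}; 8 is a member.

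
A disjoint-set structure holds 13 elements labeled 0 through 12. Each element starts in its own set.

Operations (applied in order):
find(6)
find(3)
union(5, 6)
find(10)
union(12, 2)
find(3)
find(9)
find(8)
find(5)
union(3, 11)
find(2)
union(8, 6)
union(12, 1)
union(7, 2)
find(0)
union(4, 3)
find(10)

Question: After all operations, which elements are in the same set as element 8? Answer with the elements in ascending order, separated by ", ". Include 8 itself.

Step 1: find(6) -> no change; set of 6 is {6}
Step 2: find(3) -> no change; set of 3 is {3}
Step 3: union(5, 6) -> merged; set of 5 now {5, 6}
Step 4: find(10) -> no change; set of 10 is {10}
Step 5: union(12, 2) -> merged; set of 12 now {2, 12}
Step 6: find(3) -> no change; set of 3 is {3}
Step 7: find(9) -> no change; set of 9 is {9}
Step 8: find(8) -> no change; set of 8 is {8}
Step 9: find(5) -> no change; set of 5 is {5, 6}
Step 10: union(3, 11) -> merged; set of 3 now {3, 11}
Step 11: find(2) -> no change; set of 2 is {2, 12}
Step 12: union(8, 6) -> merged; set of 8 now {5, 6, 8}
Step 13: union(12, 1) -> merged; set of 12 now {1, 2, 12}
Step 14: union(7, 2) -> merged; set of 7 now {1, 2, 7, 12}
Step 15: find(0) -> no change; set of 0 is {0}
Step 16: union(4, 3) -> merged; set of 4 now {3, 4, 11}
Step 17: find(10) -> no change; set of 10 is {10}
Component of 8: {5, 6, 8}

Answer: 5, 6, 8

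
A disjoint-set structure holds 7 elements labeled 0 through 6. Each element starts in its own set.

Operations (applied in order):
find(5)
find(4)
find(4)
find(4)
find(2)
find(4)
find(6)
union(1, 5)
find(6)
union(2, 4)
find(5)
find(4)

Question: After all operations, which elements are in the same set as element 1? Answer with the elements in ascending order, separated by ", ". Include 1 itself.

Step 1: find(5) -> no change; set of 5 is {5}
Step 2: find(4) -> no change; set of 4 is {4}
Step 3: find(4) -> no change; set of 4 is {4}
Step 4: find(4) -> no change; set of 4 is {4}
Step 5: find(2) -> no change; set of 2 is {2}
Step 6: find(4) -> no change; set of 4 is {4}
Step 7: find(6) -> no change; set of 6 is {6}
Step 8: union(1, 5) -> merged; set of 1 now {1, 5}
Step 9: find(6) -> no change; set of 6 is {6}
Step 10: union(2, 4) -> merged; set of 2 now {2, 4}
Step 11: find(5) -> no change; set of 5 is {1, 5}
Step 12: find(4) -> no change; set of 4 is {2, 4}
Component of 1: {1, 5}

Answer: 1, 5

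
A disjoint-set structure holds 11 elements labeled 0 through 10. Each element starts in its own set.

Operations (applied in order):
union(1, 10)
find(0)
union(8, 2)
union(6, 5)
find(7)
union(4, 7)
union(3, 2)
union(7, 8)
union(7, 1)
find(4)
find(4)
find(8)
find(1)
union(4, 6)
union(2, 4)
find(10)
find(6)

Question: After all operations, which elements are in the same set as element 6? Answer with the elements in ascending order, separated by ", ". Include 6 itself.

Answer: 1, 2, 3, 4, 5, 6, 7, 8, 10

Derivation:
Step 1: union(1, 10) -> merged; set of 1 now {1, 10}
Step 2: find(0) -> no change; set of 0 is {0}
Step 3: union(8, 2) -> merged; set of 8 now {2, 8}
Step 4: union(6, 5) -> merged; set of 6 now {5, 6}
Step 5: find(7) -> no change; set of 7 is {7}
Step 6: union(4, 7) -> merged; set of 4 now {4, 7}
Step 7: union(3, 2) -> merged; set of 3 now {2, 3, 8}
Step 8: union(7, 8) -> merged; set of 7 now {2, 3, 4, 7, 8}
Step 9: union(7, 1) -> merged; set of 7 now {1, 2, 3, 4, 7, 8, 10}
Step 10: find(4) -> no change; set of 4 is {1, 2, 3, 4, 7, 8, 10}
Step 11: find(4) -> no change; set of 4 is {1, 2, 3, 4, 7, 8, 10}
Step 12: find(8) -> no change; set of 8 is {1, 2, 3, 4, 7, 8, 10}
Step 13: find(1) -> no change; set of 1 is {1, 2, 3, 4, 7, 8, 10}
Step 14: union(4, 6) -> merged; set of 4 now {1, 2, 3, 4, 5, 6, 7, 8, 10}
Step 15: union(2, 4) -> already same set; set of 2 now {1, 2, 3, 4, 5, 6, 7, 8, 10}
Step 16: find(10) -> no change; set of 10 is {1, 2, 3, 4, 5, 6, 7, 8, 10}
Step 17: find(6) -> no change; set of 6 is {1, 2, 3, 4, 5, 6, 7, 8, 10}
Component of 6: {1, 2, 3, 4, 5, 6, 7, 8, 10}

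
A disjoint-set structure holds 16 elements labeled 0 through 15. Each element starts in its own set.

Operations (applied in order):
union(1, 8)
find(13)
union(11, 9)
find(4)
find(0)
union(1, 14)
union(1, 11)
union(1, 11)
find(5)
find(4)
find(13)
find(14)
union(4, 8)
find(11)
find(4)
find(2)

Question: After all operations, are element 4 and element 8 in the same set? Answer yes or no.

Answer: yes

Derivation:
Step 1: union(1, 8) -> merged; set of 1 now {1, 8}
Step 2: find(13) -> no change; set of 13 is {13}
Step 3: union(11, 9) -> merged; set of 11 now {9, 11}
Step 4: find(4) -> no change; set of 4 is {4}
Step 5: find(0) -> no change; set of 0 is {0}
Step 6: union(1, 14) -> merged; set of 1 now {1, 8, 14}
Step 7: union(1, 11) -> merged; set of 1 now {1, 8, 9, 11, 14}
Step 8: union(1, 11) -> already same set; set of 1 now {1, 8, 9, 11, 14}
Step 9: find(5) -> no change; set of 5 is {5}
Step 10: find(4) -> no change; set of 4 is {4}
Step 11: find(13) -> no change; set of 13 is {13}
Step 12: find(14) -> no change; set of 14 is {1, 8, 9, 11, 14}
Step 13: union(4, 8) -> merged; set of 4 now {1, 4, 8, 9, 11, 14}
Step 14: find(11) -> no change; set of 11 is {1, 4, 8, 9, 11, 14}
Step 15: find(4) -> no change; set of 4 is {1, 4, 8, 9, 11, 14}
Step 16: find(2) -> no change; set of 2 is {2}
Set of 4: {1, 4, 8, 9, 11, 14}; 8 is a member.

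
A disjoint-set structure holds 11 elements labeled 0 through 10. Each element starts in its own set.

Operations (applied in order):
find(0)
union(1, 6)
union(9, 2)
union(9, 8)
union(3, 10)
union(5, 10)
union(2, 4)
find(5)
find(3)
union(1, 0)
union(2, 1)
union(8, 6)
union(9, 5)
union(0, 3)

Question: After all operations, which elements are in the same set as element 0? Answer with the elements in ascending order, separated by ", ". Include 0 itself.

Answer: 0, 1, 2, 3, 4, 5, 6, 8, 9, 10

Derivation:
Step 1: find(0) -> no change; set of 0 is {0}
Step 2: union(1, 6) -> merged; set of 1 now {1, 6}
Step 3: union(9, 2) -> merged; set of 9 now {2, 9}
Step 4: union(9, 8) -> merged; set of 9 now {2, 8, 9}
Step 5: union(3, 10) -> merged; set of 3 now {3, 10}
Step 6: union(5, 10) -> merged; set of 5 now {3, 5, 10}
Step 7: union(2, 4) -> merged; set of 2 now {2, 4, 8, 9}
Step 8: find(5) -> no change; set of 5 is {3, 5, 10}
Step 9: find(3) -> no change; set of 3 is {3, 5, 10}
Step 10: union(1, 0) -> merged; set of 1 now {0, 1, 6}
Step 11: union(2, 1) -> merged; set of 2 now {0, 1, 2, 4, 6, 8, 9}
Step 12: union(8, 6) -> already same set; set of 8 now {0, 1, 2, 4, 6, 8, 9}
Step 13: union(9, 5) -> merged; set of 9 now {0, 1, 2, 3, 4, 5, 6, 8, 9, 10}
Step 14: union(0, 3) -> already same set; set of 0 now {0, 1, 2, 3, 4, 5, 6, 8, 9, 10}
Component of 0: {0, 1, 2, 3, 4, 5, 6, 8, 9, 10}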